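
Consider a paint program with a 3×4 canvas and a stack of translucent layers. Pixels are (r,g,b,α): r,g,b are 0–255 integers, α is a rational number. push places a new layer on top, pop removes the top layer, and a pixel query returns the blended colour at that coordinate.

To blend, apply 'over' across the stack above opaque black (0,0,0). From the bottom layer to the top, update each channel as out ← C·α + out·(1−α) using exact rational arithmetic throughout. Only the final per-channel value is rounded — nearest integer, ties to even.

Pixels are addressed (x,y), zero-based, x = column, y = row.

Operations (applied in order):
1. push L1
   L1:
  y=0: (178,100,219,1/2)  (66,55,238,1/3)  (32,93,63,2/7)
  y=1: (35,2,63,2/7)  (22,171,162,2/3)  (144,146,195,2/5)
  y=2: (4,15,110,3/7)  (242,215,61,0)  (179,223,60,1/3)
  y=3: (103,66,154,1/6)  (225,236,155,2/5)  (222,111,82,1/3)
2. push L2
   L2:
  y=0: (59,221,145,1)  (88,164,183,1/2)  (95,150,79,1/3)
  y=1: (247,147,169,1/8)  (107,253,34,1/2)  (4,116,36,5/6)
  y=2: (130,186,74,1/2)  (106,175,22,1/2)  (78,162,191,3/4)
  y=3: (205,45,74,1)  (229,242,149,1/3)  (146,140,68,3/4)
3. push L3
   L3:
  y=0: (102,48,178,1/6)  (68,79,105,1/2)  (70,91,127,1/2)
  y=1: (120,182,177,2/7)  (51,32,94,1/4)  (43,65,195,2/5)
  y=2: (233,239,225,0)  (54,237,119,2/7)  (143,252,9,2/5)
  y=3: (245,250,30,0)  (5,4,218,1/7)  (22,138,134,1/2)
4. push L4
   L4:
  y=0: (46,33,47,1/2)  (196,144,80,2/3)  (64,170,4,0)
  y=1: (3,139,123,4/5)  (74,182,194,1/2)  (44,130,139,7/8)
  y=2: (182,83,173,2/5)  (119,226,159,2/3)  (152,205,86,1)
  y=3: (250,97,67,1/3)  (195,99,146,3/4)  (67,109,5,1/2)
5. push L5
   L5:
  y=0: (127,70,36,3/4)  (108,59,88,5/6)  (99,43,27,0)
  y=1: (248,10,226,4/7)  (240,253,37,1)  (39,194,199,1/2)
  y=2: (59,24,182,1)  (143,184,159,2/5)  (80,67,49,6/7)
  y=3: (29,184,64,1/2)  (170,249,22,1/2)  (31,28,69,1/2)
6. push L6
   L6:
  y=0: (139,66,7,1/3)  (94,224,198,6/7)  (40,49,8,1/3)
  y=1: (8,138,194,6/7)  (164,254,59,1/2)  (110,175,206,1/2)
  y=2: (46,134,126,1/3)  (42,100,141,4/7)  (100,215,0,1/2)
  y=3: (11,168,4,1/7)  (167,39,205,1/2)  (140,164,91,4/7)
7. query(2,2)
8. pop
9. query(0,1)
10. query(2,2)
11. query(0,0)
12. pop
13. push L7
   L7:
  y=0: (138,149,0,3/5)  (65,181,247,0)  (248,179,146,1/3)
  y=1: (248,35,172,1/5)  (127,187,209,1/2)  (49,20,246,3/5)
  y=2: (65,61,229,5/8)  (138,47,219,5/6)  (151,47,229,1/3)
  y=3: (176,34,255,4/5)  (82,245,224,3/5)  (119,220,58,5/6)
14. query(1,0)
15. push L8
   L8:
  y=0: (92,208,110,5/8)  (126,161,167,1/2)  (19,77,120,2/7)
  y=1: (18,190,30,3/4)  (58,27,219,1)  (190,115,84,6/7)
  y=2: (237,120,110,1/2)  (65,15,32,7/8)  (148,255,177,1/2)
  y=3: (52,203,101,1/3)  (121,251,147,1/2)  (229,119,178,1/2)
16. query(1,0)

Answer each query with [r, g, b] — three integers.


at x=2,y=2 over L1,L2,L3,L4,L5,L6:
L1 α=1/3: [179/3, 223/3, 20]
L2 α=3/4: [881/12, 1681/12, 593/4]
L3 α=2/5: [405/4, 3697/20, 1851/20]
L4 α=1: [152, 205, 86]
L5 α=6/7: [632/7, 607/7, 380/7]
L6 α=1/2: [666/7, 1056/7, 190/7]
= [95, 151, 27]

(0,1) stack=L1,L2,L3,L4,L5; from [0,0,0]:
after L1 α=2/7: [10, 4/7, 18]
after L2 α=1/8: [317/8, 151/8, 295/8]
after L3 α=2/7: [3505/56, 3667/56, 4307/56]
after L4 α=4/5: [4177/280, 34803/280, 31859/280]
after L5 α=4/7: [290291/1960, 115609/1960, 348697/1960]
→ [148, 59, 178]

(2,2) stack=L1,L2,L3,L4,L5; from [0,0,0]:
+L1 (α=1/3) → [179/3, 223/3, 20]
+L2 (α=3/4) → [881/12, 1681/12, 593/4]
+L3 (α=2/5) → [405/4, 3697/20, 1851/20]
+L4 (α=1) → [152, 205, 86]
+L5 (α=6/7) → [632/7, 607/7, 380/7]
rounded: [90, 87, 54]

query (0,0) [L1,L2,L3,L4,L5] — begin 0,0,0
after L1 α=1/2: [89, 50, 219/2]
after L2 α=1: [59, 221, 145]
after L3 α=1/6: [397/6, 1153/6, 301/2]
after L4 α=1/2: [673/12, 1351/12, 395/4]
after L5 α=3/4: [5245/48, 3871/48, 827/16]
= [109, 81, 52]

(1,0) stack=L1,L2,L3,L4,L7; from [0,0,0]:
after L1 α=1/3: [22, 55/3, 238/3]
after L2 α=1/2: [55, 547/6, 787/6]
after L3 α=1/2: [123/2, 1021/12, 1417/12]
after L4 α=2/3: [907/6, 4477/36, 3337/36]
after L7 α=0: [907/6, 4477/36, 3337/36]
rounded: [151, 124, 93]

query (1,0) [L1,L2,L3,L4,L7,L8] — begin 0,0,0
+L1 (α=1/3) → [22, 55/3, 238/3]
+L2 (α=1/2) → [55, 547/6, 787/6]
+L3 (α=1/2) → [123/2, 1021/12, 1417/12]
+L4 (α=2/3) → [907/6, 4477/36, 3337/36]
+L7 (α=0) → [907/6, 4477/36, 3337/36]
+L8 (α=1/2) → [1663/12, 10273/72, 9349/72]
→ [139, 143, 130]


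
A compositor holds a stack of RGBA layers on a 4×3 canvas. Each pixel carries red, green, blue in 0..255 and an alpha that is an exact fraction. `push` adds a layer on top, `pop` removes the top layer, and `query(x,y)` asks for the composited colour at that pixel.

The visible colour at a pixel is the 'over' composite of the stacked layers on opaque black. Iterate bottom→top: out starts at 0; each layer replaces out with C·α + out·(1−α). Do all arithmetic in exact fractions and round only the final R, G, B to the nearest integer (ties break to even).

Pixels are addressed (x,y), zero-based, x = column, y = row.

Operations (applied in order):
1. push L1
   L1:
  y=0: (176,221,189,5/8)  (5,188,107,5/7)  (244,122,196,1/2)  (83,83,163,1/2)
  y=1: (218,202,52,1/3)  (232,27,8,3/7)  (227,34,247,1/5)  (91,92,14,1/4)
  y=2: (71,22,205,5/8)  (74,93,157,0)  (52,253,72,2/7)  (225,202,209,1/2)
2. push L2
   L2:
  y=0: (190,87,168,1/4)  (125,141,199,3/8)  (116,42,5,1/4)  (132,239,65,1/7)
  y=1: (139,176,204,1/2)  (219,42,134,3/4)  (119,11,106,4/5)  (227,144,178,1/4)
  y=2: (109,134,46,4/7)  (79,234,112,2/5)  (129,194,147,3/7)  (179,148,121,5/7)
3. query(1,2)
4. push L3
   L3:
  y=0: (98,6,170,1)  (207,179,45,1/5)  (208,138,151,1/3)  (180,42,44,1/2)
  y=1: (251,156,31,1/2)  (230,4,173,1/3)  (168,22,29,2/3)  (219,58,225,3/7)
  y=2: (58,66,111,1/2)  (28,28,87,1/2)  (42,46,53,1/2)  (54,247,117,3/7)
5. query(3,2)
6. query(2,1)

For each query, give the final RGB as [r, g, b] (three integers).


query (1,2) [L1,L2] — begin 0,0,0
L1 α=0: [0, 0, 0]
L2 α=2/5: [158/5, 468/5, 224/5]
→ [32, 94, 45]

at x=3,y=2 over L1,L2,L3:
after L1 α=1/2: [225/2, 101, 209/2]
after L2 α=5/7: [160, 942/7, 814/7]
after L3 α=3/7: [802/7, 8955/49, 5713/49]
→ [115, 183, 117]

query (2,1) [L1,L2,L3] — begin 0,0,0
+L1 (α=1/5) → [227/5, 34/5, 247/5]
+L2 (α=4/5) → [2607/25, 254/25, 2367/25]
+L3 (α=2/3) → [3669/25, 1354/75, 3817/75]
→ [147, 18, 51]


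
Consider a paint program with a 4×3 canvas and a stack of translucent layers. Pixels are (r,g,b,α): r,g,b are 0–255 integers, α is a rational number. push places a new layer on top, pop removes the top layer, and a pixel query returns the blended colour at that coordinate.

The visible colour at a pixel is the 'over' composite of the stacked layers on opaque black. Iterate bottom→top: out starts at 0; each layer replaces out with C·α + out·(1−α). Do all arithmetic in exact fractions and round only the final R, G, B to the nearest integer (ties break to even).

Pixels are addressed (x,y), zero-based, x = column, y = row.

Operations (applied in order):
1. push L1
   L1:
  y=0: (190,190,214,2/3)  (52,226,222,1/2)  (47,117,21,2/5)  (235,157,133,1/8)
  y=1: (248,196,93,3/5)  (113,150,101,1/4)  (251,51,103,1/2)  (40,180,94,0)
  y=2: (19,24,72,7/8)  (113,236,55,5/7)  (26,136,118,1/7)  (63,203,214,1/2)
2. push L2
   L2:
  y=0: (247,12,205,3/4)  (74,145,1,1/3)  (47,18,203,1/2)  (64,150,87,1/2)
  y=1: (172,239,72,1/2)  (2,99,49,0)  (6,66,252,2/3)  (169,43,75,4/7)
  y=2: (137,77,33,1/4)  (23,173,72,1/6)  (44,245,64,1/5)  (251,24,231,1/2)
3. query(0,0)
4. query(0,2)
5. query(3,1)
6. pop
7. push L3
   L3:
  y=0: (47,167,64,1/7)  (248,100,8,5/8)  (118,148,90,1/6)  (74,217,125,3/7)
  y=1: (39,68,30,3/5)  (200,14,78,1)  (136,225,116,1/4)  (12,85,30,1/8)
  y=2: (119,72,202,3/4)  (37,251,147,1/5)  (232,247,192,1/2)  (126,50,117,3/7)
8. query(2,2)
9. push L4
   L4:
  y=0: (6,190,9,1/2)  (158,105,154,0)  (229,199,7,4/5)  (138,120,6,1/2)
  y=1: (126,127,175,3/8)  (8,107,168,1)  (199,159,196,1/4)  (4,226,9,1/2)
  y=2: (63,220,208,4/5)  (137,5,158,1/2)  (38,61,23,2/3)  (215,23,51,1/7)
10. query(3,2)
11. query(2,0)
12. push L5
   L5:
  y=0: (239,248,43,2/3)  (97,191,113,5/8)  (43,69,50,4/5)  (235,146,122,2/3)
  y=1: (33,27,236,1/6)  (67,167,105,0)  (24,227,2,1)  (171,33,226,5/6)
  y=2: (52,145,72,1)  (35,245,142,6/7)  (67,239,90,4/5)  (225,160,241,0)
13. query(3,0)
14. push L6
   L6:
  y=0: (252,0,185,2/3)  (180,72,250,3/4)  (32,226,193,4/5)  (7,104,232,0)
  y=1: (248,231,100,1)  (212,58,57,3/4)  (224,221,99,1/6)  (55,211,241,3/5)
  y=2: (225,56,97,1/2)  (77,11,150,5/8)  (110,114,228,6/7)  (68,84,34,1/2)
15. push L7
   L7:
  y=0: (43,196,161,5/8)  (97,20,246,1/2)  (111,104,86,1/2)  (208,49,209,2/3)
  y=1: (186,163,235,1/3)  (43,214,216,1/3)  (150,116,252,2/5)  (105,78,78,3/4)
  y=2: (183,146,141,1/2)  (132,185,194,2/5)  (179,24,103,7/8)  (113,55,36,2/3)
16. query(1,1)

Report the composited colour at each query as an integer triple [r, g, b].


at x=0,y=0 over L1,L2:
L1 α=2/3: [380/3, 380/3, 428/3]
L2 α=3/4: [2603/12, 122/3, 2273/12]
→ [217, 41, 189]

query (0,2) [L1,L2] — begin 0,0,0
L1 α=7/8: [133/8, 21, 63]
L2 α=1/4: [1495/32, 35, 111/2]
rounded: [47, 35, 56]

(3,1) stack=L1,L2; from [0,0,0]:
+L1 (α=0) → [0, 0, 0]
+L2 (α=4/7) → [676/7, 172/7, 300/7]
rounded: [97, 25, 43]

(2,2) stack=L1,L3; from [0,0,0]:
+L1 (α=1/7) → [26/7, 136/7, 118/7]
+L3 (α=1/2) → [825/7, 1865/14, 731/7]
= [118, 133, 104]

(3,2) stack=L1,L3,L4; from [0,0,0]:
+L1 (α=1/2) → [63/2, 203/2, 107]
+L3 (α=3/7) → [72, 556/7, 779/7]
+L4 (α=1/7) → [647/7, 3497/49, 5031/49]
→ [92, 71, 103]

at x=2,y=0 over L1,L3,L4:
+L1 (α=2/5) → [94/5, 234/5, 42/5]
+L3 (α=1/6) → [106/3, 191/3, 22]
+L4 (α=4/5) → [2854/15, 2579/15, 10]
= [190, 172, 10]

query (3,0) [L1,L3,L4,L5] — begin 0,0,0
+L1 (α=1/8) → [235/8, 157/8, 133/8]
+L3 (α=3/7) → [97/2, 1459/14, 883/14]
+L4 (α=1/2) → [373/4, 3139/28, 967/28]
+L5 (α=2/3) → [751/4, 11315/84, 7799/84]
= [188, 135, 93]

query (1,1) [L1,L3,L4,L5,L6,L7] — begin 0,0,0
+L1 (α=1/4) → [113/4, 75/2, 101/4]
+L3 (α=1) → [200, 14, 78]
+L4 (α=1) → [8, 107, 168]
+L5 (α=0) → [8, 107, 168]
+L6 (α=3/4) → [161, 281/4, 339/4]
+L7 (α=1/3) → [365/3, 709/6, 257/2]
= [122, 118, 128]


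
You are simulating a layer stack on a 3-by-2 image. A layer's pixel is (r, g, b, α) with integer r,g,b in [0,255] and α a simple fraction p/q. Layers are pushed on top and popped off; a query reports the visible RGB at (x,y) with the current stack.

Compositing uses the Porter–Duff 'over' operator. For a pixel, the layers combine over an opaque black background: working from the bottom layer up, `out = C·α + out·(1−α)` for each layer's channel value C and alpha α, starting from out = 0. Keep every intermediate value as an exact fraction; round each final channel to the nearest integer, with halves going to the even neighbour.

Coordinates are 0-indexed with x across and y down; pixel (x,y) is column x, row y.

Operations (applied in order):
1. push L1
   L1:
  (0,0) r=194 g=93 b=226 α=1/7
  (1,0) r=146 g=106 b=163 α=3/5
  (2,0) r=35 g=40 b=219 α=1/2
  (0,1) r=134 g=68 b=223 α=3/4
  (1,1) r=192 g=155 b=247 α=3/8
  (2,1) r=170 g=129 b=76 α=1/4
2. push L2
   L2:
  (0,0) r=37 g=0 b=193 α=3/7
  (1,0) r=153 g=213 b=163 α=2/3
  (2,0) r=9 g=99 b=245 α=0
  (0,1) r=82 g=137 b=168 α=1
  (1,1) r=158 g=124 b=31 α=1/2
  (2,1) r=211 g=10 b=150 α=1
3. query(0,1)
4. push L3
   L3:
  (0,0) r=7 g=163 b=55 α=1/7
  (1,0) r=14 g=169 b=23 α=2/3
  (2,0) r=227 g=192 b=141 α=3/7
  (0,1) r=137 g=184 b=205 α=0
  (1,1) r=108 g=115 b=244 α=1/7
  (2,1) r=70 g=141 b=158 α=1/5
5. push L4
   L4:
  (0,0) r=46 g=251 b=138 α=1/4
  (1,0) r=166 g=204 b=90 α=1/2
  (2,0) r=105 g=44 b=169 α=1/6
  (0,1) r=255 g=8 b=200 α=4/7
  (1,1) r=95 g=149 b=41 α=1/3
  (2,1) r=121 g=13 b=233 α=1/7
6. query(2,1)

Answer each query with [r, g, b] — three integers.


query (0,1) [L1,L2] — begin 0,0,0
L1 α=3/4: [201/2, 51, 669/4]
L2 α=1: [82, 137, 168]
→ [82, 137, 168]

query (2,1) [L1,L2,L3,L4] — begin 0,0,0
L1 α=1/4: [85/2, 129/4, 19]
L2 α=1: [211, 10, 150]
L3 α=1/5: [914/5, 181/5, 758/5]
L4 α=1/7: [6089/35, 1151/35, 5713/35]
= [174, 33, 163]


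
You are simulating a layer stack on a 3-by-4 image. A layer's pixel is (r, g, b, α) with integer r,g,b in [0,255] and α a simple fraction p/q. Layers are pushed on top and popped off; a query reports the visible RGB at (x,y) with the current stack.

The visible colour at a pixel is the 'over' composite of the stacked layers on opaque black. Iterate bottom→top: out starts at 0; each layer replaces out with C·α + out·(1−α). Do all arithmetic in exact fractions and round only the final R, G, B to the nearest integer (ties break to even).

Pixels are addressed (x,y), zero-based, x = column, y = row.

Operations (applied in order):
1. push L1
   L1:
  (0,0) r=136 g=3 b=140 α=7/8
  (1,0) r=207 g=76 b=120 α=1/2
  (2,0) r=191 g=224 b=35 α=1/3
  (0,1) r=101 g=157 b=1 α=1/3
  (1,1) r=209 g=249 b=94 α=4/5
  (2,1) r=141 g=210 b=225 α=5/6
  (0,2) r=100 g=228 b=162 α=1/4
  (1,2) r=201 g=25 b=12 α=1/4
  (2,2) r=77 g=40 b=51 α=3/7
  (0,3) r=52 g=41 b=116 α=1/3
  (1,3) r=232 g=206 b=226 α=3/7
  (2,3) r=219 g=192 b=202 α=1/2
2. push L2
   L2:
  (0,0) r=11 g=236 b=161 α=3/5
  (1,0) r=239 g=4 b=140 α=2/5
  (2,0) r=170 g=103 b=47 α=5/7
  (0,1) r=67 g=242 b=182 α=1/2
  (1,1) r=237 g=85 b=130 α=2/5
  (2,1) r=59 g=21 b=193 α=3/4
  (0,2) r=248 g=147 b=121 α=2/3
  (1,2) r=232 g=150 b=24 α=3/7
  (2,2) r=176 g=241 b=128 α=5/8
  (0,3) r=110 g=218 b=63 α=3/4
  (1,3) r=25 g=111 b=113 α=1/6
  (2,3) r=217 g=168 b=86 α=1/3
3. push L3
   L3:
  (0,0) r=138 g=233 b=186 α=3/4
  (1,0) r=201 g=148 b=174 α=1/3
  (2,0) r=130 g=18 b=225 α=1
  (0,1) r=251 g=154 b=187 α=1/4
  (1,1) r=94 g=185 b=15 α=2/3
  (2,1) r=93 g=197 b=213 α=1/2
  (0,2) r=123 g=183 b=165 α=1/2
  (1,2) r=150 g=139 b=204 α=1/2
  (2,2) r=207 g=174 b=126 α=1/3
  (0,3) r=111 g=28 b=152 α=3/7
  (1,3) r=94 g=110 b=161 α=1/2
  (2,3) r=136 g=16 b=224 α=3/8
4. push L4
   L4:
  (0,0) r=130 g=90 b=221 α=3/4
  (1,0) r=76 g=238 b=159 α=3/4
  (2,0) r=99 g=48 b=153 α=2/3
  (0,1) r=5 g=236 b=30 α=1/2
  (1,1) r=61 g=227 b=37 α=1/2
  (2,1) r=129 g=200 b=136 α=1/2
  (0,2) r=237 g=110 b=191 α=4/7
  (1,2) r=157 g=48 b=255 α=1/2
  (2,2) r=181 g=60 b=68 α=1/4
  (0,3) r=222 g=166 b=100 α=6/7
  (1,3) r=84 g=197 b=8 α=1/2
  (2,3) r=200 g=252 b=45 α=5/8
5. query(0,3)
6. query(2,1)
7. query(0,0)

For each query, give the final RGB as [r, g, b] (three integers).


(0,3) stack=L1,L2,L3,L4; from [0,0,0]:
after L1 α=1/3: [52/3, 41/3, 116/3]
after L2 α=3/4: [521/6, 2003/12, 683/12]
after L3 α=3/7: [2041/21, 2255/21, 293/3]
after L4 α=6/7: [30013/147, 23171/147, 299/3]
rounded: [204, 158, 100]

at x=2,y=1 over L1,L2,L3,L4:
L1 α=5/6: [235/2, 175, 375/2]
L2 α=3/4: [589/8, 119/2, 1533/8]
L3 α=1/2: [1333/16, 513/4, 3237/16]
L4 α=1/2: [3397/32, 1313/8, 5413/32]
→ [106, 164, 169]

(0,0) stack=L1,L2,L3,L4; from [0,0,0]:
after L1 α=7/8: [119, 21/8, 245/2]
after L2 α=3/5: [271/5, 2853/20, 728/5]
after L3 α=3/4: [2341/20, 16833/80, 1759/10]
after L4 α=3/4: [10141/80, 38433/320, 8389/40]
rounded: [127, 120, 210]


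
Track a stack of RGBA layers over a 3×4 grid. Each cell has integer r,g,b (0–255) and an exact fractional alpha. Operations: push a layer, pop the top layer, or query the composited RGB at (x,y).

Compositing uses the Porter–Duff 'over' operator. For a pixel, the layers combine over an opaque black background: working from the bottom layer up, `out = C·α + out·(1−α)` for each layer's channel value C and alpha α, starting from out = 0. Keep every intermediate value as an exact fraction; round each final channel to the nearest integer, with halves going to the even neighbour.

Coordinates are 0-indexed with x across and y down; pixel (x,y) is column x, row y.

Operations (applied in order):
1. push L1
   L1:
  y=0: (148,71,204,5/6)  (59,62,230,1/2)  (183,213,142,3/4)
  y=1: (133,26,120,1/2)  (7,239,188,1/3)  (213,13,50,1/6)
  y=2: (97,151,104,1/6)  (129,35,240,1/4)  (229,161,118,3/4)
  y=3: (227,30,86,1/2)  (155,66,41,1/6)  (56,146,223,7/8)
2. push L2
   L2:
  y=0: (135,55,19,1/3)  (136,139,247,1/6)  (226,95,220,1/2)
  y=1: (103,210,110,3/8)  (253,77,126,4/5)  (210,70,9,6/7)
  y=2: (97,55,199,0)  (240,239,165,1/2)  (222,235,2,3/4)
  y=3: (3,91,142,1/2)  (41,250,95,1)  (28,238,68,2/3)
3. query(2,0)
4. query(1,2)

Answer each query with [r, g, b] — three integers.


(2,0) stack=L1,L2; from [0,0,0]:
after L1 α=3/4: [549/4, 639/4, 213/2]
after L2 α=1/2: [1453/8, 1019/8, 653/4]
= [182, 127, 163]

at x=1,y=2 over L1,L2:
after L1 α=1/4: [129/4, 35/4, 60]
after L2 α=1/2: [1089/8, 991/8, 225/2]
→ [136, 124, 112]


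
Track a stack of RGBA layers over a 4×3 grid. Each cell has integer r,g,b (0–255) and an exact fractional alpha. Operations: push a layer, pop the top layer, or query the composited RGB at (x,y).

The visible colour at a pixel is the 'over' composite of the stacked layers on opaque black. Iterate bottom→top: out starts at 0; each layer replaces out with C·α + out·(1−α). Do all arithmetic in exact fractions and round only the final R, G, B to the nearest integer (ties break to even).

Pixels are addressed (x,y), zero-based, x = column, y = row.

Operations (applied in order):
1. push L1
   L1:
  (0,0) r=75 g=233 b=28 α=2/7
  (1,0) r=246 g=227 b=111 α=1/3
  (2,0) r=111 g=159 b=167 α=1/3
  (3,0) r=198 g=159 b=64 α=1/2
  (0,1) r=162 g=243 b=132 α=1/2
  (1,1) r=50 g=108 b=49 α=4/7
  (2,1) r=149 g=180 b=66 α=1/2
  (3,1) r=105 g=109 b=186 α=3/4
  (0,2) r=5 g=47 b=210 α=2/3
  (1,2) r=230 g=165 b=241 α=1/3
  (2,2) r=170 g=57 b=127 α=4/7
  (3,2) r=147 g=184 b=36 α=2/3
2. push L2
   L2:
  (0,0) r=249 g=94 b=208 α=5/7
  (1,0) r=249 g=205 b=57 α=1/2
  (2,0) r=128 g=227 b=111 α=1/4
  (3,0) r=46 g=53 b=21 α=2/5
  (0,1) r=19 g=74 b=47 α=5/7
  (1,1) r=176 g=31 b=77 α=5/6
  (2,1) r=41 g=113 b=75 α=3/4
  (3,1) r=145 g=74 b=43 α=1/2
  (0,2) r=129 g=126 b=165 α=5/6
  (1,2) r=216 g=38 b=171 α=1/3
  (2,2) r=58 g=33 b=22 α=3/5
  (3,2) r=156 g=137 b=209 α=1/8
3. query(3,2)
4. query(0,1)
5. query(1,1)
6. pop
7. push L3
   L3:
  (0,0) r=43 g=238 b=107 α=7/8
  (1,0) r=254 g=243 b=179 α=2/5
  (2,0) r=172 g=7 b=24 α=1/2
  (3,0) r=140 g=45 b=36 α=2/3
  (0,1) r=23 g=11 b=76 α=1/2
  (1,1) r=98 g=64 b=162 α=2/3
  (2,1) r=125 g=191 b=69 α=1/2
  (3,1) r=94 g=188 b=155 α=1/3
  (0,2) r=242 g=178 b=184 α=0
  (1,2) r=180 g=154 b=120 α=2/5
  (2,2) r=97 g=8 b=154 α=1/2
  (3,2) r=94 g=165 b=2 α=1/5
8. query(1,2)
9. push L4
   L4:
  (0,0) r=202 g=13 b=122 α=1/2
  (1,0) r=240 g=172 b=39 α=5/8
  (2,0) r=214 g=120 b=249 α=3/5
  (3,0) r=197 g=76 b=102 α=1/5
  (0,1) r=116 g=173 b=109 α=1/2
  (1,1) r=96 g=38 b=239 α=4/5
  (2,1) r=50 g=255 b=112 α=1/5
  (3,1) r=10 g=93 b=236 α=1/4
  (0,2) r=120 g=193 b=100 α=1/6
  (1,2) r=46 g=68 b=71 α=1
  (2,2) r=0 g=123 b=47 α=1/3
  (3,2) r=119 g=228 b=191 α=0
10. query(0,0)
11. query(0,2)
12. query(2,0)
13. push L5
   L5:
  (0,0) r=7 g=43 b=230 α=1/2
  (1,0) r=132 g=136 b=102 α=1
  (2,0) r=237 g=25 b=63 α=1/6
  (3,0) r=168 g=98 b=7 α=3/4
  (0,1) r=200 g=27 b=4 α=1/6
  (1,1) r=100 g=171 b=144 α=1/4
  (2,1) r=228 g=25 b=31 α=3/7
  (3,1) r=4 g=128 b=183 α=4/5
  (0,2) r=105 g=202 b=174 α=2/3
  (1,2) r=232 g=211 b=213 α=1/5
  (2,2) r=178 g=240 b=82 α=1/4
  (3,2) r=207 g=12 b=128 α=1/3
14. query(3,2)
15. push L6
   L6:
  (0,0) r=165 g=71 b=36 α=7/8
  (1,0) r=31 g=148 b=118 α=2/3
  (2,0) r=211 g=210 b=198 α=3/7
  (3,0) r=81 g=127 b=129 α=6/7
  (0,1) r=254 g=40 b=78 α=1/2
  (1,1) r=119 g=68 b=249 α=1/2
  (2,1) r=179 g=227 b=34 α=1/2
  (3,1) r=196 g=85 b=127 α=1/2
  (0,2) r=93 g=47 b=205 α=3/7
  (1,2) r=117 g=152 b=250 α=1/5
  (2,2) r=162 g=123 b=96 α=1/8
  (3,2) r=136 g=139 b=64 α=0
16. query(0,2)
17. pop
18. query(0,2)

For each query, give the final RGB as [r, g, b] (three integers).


query (3,2) [L1,L2] — begin 0,0,0
L1 α=2/3: [98, 368/3, 24]
L2 α=1/8: [421/4, 2987/24, 377/8]
→ [105, 124, 47]

(0,1) stack=L1,L2; from [0,0,0]:
+L1 (α=1/2) → [81, 243/2, 66]
+L2 (α=5/7) → [257/7, 613/7, 367/7]
= [37, 88, 52]

query (1,1) [L1,L2] — begin 0,0,0
after L1 α=4/7: [200/7, 432/7, 28]
after L2 α=5/6: [1060/7, 1517/42, 413/6]
→ [151, 36, 69]

query (1,2) [L1,L3] — begin 0,0,0
L1 α=1/3: [230/3, 55, 241/3]
L3 α=2/5: [118, 473/5, 481/5]
rounded: [118, 95, 96]

(0,0) stack=L1,L3,L4; from [0,0,0]:
+L1 (α=2/7) → [150/7, 466/7, 8]
+L3 (α=7/8) → [2257/56, 1516/7, 757/8]
+L4 (α=1/2) → [13569/112, 1607/14, 1733/16]
rounded: [121, 115, 108]

at x=0,y=2 over L1,L3,L4:
L1 α=2/3: [10/3, 94/3, 140]
L3 α=0: [10/3, 94/3, 140]
L4 α=1/6: [205/9, 1049/18, 400/3]
= [23, 58, 133]

(2,0) stack=L1,L3,L4; from [0,0,0]:
+L1 (α=1/3) → [37, 53, 167/3]
+L3 (α=1/2) → [209/2, 30, 239/6]
+L4 (α=3/5) → [851/5, 84, 496/3]
→ [170, 84, 165]

(3,2) stack=L1,L3,L4,L5; from [0,0,0]:
L1 α=2/3: [98, 368/3, 24]
L3 α=1/5: [486/5, 1967/15, 98/5]
L4 α=0: [486/5, 1967/15, 98/5]
L5 α=1/3: [669/5, 4114/45, 836/15]
→ [134, 91, 56]

at x=0,y=2 over L1,L3,L4,L5,L6:
after L1 α=2/3: [10/3, 94/3, 140]
after L3 α=0: [10/3, 94/3, 140]
after L4 α=1/6: [205/9, 1049/18, 400/3]
after L5 α=2/3: [2095/27, 8321/54, 1444/9]
after L6 α=3/7: [15913/189, 20449/189, 11311/63]
→ [84, 108, 180]

at x=0,y=2 over L1,L3,L4,L5:
+L1 (α=2/3) → [10/3, 94/3, 140]
+L3 (α=0) → [10/3, 94/3, 140]
+L4 (α=1/6) → [205/9, 1049/18, 400/3]
+L5 (α=2/3) → [2095/27, 8321/54, 1444/9]
→ [78, 154, 160]


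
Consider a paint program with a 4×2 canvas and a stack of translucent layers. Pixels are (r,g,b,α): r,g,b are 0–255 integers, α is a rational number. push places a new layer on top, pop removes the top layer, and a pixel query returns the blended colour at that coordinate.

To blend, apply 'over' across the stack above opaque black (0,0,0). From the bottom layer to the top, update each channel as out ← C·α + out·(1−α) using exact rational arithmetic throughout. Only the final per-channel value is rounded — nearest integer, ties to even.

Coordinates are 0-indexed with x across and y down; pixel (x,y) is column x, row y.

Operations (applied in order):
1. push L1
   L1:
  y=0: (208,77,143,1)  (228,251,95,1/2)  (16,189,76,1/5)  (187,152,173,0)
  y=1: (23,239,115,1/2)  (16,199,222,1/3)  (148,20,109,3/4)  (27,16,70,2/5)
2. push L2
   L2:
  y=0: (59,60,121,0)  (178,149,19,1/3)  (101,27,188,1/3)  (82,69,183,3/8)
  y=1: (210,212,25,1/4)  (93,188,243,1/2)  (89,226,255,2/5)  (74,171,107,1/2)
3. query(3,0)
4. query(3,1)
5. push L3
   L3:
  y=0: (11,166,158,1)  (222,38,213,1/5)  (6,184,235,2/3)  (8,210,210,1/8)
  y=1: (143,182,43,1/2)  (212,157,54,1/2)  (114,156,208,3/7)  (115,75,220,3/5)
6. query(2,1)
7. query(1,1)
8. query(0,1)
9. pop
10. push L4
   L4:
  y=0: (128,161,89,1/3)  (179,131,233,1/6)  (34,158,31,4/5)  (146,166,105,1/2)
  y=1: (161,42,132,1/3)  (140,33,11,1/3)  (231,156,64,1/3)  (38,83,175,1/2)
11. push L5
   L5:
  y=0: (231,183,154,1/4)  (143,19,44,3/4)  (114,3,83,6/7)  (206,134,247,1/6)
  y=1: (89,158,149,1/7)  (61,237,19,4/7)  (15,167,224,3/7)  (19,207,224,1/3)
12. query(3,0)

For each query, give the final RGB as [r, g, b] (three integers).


at x=3,y=0 over L1,L2:
after L1 α=0: [0, 0, 0]
after L2 α=3/8: [123/4, 207/8, 549/8]
= [31, 26, 69]

query (3,1) [L1,L2] — begin 0,0,0
+L1 (α=2/5) → [54/5, 32/5, 28]
+L2 (α=1/2) → [212/5, 887/10, 135/2]
= [42, 89, 68]

at x=2,y=1 over L1,L2,L3:
L1 α=3/4: [111, 15, 327/4]
L2 α=2/5: [511/5, 497/5, 3021/20]
L3 α=3/7: [3754/35, 4328/35, 6141/35]
rounded: [107, 124, 175]

query (1,1) [L1,L2,L3] — begin 0,0,0
+L1 (α=1/3) → [16/3, 199/3, 74]
+L2 (α=1/2) → [295/6, 763/6, 317/2]
+L3 (α=1/2) → [1567/12, 1705/12, 425/4]
rounded: [131, 142, 106]

query (0,1) [L1,L2,L3] — begin 0,0,0
L1 α=1/2: [23/2, 239/2, 115/2]
L2 α=1/4: [489/8, 1141/8, 395/8]
L3 α=1/2: [1633/16, 2597/16, 739/16]
rounded: [102, 162, 46]

(3,0) stack=L1,L2,L4,L5; from [0,0,0]:
+L1 (α=0) → [0, 0, 0]
+L2 (α=3/8) → [123/4, 207/8, 549/8]
+L4 (α=1/2) → [707/8, 1535/16, 1389/16]
+L5 (α=1/6) → [5183/48, 3273/32, 10897/96]
→ [108, 102, 114]


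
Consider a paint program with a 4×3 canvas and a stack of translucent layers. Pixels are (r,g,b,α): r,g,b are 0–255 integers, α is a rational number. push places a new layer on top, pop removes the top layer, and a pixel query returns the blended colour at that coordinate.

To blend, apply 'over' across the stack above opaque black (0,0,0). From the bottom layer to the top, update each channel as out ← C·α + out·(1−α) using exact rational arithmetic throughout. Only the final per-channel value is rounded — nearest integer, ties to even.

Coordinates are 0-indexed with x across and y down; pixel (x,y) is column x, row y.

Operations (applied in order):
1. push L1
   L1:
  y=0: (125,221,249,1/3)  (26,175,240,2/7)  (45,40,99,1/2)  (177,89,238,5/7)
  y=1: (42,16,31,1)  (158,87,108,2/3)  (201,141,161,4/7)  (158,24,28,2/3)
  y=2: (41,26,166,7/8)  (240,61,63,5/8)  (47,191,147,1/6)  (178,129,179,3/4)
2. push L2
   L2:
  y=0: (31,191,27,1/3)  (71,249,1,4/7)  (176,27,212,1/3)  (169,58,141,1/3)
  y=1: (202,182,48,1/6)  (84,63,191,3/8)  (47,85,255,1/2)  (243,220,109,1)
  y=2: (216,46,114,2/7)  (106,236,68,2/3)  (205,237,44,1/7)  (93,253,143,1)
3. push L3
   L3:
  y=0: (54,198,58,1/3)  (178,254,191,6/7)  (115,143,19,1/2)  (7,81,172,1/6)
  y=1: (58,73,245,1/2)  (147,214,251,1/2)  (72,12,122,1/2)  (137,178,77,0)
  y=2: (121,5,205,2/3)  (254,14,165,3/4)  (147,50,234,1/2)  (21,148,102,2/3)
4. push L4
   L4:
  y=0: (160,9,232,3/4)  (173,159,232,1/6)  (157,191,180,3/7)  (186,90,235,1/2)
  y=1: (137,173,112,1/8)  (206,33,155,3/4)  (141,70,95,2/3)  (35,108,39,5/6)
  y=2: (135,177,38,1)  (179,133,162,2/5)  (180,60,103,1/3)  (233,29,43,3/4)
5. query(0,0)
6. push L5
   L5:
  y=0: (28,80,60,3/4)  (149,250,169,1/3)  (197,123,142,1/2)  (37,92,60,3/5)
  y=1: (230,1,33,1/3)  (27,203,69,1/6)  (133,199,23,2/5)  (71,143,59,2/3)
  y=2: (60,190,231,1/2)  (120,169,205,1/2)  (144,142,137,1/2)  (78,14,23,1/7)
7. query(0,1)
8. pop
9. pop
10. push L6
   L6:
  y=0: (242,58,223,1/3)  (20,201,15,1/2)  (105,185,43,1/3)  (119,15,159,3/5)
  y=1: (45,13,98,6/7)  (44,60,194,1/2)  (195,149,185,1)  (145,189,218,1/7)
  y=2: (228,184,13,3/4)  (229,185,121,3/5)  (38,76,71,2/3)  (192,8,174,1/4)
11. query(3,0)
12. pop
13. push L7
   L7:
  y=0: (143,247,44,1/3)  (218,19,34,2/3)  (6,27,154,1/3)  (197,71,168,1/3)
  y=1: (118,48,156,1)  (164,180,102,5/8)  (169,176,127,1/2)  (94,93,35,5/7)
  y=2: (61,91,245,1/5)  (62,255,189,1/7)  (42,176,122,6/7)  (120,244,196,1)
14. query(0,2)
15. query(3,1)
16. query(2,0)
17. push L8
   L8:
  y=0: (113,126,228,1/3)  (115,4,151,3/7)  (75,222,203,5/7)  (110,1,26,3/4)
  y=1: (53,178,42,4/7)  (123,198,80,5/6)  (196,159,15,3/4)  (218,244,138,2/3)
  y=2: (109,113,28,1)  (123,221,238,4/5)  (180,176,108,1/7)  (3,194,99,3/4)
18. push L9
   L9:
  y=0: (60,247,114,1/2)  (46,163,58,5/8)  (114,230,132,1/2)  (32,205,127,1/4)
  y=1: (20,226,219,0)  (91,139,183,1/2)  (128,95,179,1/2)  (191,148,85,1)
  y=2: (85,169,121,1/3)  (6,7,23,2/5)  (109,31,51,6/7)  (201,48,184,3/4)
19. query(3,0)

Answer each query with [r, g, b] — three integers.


query (0,0) [L1,L2,L3,L4] — begin 0,0,0
L1 α=1/3: [125/3, 221/3, 83]
L2 α=1/3: [343/9, 1015/9, 193/3]
L3 α=1/3: [1172/27, 3812/27, 560/9]
L4 α=3/4: [3533/27, 4541/108, 1706/9]
= [131, 42, 190]

query (0,1) [L1,L2,L3,L4,L5] — begin 0,0,0
+L1 (α=1) → [42, 16, 31]
+L2 (α=1/6) → [206/3, 131/3, 203/6]
+L3 (α=1/2) → [190/3, 175/3, 1673/12]
+L4 (α=1/8) → [1741/24, 218/3, 13055/96]
+L5 (α=1/3) → [4501/36, 439/9, 14639/144]
→ [125, 49, 102]

(3,0) stack=L1,L2,L3,L6; from [0,0,0]:
L1 α=5/7: [885/7, 445/7, 170]
L2 α=1/3: [2953/21, 432/7, 481/3]
L3 α=1/6: [7456/63, 909/14, 2921/18]
L6 α=3/5: [37403/315, 1224/35, 7214/45]
→ [119, 35, 160]

at x=0,y=2 over L1,L2,L3,L7:
+L1 (α=7/8) → [287/8, 91/4, 581/4]
+L2 (α=2/7) → [4891/56, 823/28, 3817/28]
+L3 (α=2/3) → [18443/168, 1103/84, 5099/28]
+L7 (α=1/5) → [4201/42, 3014/105, 6814/35]
= [100, 29, 195]

(3,1) stack=L1,L2,L3,L7; from [0,0,0]:
L1 α=2/3: [316/3, 16, 56/3]
L2 α=1: [243, 220, 109]
L3 α=0: [243, 220, 109]
L7 α=5/7: [956/7, 905/7, 393/7]
= [137, 129, 56]

query (2,0) [L1,L2,L3,L7] — begin 0,0,0
after L1 α=1/2: [45/2, 20, 99/2]
after L2 α=1/3: [221/3, 67/3, 311/3]
after L3 α=1/2: [283/3, 248/3, 184/3]
after L7 α=1/3: [584/9, 577/9, 830/9]
rounded: [65, 64, 92]

at x=3,y=0 over L1,L2,L3,L7,L8,L9:
after L1 α=5/7: [885/7, 445/7, 170]
after L2 α=1/3: [2953/21, 432/7, 481/3]
after L3 α=1/6: [7456/63, 909/14, 2921/18]
after L7 α=1/3: [27323/189, 1406/21, 4433/27]
after L8 α=3/4: [89693/756, 1469/84, 6539/108]
after L9 α=1/4: [97757/1008, 7209/112, 11111/144]
= [97, 64, 77]


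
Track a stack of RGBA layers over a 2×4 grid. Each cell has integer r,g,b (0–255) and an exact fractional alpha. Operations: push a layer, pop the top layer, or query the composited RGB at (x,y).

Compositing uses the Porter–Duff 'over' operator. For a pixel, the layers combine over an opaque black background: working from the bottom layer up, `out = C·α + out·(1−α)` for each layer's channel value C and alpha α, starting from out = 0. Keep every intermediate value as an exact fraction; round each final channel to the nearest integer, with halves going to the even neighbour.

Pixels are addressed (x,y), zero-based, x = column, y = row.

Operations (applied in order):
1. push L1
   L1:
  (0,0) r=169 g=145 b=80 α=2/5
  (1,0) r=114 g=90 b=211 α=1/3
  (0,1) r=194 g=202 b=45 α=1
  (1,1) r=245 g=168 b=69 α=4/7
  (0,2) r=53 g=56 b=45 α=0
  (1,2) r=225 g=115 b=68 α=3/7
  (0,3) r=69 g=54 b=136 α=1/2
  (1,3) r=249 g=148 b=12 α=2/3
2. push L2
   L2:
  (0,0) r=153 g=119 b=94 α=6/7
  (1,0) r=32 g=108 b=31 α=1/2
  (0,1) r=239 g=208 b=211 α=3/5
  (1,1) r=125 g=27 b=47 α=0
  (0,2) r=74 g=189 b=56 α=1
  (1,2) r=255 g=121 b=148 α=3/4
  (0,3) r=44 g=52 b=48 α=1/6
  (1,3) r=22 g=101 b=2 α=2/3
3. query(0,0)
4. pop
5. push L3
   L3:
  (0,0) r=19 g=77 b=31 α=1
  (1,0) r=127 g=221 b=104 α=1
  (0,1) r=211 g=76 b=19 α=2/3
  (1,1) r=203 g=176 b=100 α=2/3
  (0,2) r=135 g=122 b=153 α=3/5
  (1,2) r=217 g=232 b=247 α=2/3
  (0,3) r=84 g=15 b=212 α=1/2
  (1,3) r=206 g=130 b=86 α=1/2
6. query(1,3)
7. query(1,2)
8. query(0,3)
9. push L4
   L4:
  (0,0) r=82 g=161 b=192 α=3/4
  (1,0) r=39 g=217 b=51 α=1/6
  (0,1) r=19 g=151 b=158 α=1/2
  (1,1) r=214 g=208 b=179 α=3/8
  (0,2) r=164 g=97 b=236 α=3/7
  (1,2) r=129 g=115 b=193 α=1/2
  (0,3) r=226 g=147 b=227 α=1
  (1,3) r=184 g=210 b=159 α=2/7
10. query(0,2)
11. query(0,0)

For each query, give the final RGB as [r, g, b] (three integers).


at x=0,y=0 over L1,L2:
after L1 α=2/5: [338/5, 58, 32]
after L2 α=6/7: [704/5, 772/7, 596/7]
rounded: [141, 110, 85]

(1,3) stack=L1,L3; from [0,0,0]:
+L1 (α=2/3) → [166, 296/3, 8]
+L3 (α=1/2) → [186, 343/3, 47]
rounded: [186, 114, 47]

(1,2) stack=L1,L3; from [0,0,0]:
+L1 (α=3/7) → [675/7, 345/7, 204/7]
+L3 (α=2/3) → [3713/21, 3593/21, 3662/21]
= [177, 171, 174]

(0,3) stack=L1,L3; from [0,0,0]:
after L1 α=1/2: [69/2, 27, 68]
after L3 α=1/2: [237/4, 21, 140]
→ [59, 21, 140]

at x=0,y=2 over L1,L3,L4:
after L1 α=0: [0, 0, 0]
after L3 α=3/5: [81, 366/5, 459/5]
after L4 α=3/7: [816/7, 417/5, 768/5]
= [117, 83, 154]

query (0,0) [L1,L3,L4] — begin 0,0,0
L1 α=2/5: [338/5, 58, 32]
L3 α=1: [19, 77, 31]
L4 α=3/4: [265/4, 140, 607/4]
rounded: [66, 140, 152]


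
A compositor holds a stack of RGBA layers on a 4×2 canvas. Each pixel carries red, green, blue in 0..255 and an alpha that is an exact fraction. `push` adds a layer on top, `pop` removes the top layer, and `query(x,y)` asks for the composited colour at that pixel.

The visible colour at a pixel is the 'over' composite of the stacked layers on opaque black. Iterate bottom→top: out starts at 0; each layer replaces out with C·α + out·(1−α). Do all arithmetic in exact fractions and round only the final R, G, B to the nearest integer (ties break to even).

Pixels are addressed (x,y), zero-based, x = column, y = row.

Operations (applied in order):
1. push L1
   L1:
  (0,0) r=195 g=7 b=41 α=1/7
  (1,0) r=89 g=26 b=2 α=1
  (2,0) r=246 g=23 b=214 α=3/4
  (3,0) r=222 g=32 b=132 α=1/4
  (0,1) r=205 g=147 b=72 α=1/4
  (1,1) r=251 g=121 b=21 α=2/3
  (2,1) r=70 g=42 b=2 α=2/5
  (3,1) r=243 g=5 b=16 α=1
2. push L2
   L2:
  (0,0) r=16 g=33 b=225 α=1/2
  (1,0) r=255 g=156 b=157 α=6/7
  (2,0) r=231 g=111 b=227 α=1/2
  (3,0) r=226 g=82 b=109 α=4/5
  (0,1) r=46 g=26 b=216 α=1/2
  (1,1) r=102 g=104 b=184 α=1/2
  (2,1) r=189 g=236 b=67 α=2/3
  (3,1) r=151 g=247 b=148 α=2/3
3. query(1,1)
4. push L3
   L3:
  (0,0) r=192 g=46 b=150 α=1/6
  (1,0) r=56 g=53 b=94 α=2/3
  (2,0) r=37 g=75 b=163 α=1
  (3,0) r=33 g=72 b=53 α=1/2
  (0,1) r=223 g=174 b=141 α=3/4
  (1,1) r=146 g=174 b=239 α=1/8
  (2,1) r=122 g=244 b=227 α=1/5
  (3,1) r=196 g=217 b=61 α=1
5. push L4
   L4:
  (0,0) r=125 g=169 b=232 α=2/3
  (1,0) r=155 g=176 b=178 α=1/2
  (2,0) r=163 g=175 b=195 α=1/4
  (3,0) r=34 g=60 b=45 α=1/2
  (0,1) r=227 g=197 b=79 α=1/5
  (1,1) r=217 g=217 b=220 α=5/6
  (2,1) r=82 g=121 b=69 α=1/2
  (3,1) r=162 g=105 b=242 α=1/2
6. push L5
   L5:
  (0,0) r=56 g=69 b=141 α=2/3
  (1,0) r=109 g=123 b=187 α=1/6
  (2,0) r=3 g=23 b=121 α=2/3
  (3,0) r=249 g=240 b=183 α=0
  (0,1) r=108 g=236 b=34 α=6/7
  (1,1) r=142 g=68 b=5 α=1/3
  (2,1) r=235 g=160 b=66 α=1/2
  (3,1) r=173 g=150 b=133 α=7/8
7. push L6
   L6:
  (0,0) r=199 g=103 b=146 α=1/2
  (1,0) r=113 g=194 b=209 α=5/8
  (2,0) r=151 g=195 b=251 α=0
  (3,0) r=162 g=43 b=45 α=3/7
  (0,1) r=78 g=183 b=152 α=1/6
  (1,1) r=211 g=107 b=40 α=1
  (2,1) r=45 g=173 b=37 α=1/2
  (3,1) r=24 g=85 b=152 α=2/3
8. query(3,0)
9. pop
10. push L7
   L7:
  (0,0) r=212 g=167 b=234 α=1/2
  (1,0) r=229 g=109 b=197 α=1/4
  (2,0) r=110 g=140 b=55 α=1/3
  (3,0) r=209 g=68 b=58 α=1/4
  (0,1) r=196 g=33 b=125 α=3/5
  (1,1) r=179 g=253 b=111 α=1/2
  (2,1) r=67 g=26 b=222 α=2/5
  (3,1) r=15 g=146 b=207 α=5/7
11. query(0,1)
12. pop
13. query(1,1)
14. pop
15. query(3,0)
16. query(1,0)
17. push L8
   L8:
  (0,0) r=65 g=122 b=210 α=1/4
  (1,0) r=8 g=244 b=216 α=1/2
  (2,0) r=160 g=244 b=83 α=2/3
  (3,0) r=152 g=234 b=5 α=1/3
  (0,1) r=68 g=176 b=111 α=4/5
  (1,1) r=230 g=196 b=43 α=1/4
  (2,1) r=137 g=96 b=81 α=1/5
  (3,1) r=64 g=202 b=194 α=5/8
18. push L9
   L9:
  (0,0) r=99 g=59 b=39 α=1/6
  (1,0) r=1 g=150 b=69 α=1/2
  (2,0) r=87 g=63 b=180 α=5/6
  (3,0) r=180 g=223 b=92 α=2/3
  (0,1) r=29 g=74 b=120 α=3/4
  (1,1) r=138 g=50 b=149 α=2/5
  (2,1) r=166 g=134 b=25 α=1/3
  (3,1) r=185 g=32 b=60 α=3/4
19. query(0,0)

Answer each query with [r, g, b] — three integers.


(1,1) stack=L1,L2; from [0,0,0]:
after L1 α=2/3: [502/3, 242/3, 14]
after L2 α=1/2: [404/3, 277/3, 99]
rounded: [135, 92, 99]

(3,0) stack=L1,L2,L3,L4,L5,L6; from [0,0,0]:
+L1 (α=1/4) → [111/2, 8, 33]
+L2 (α=4/5) → [1919/10, 336/5, 469/5]
+L3 (α=1/2) → [2249/20, 348/5, 367/5]
+L4 (α=1/2) → [2929/40, 324/5, 296/5]
+L5 (α=0) → [2929/40, 324/5, 296/5]
+L6 (α=3/7) → [7789/70, 1941/35, 1859/35]
rounded: [111, 55, 53]

(0,1) stack=L1,L2,L3,L4,L5,L7; from [0,0,0]:
L1 α=1/4: [205/4, 147/4, 18]
L2 α=1/2: [389/8, 251/8, 117]
L3 α=3/4: [5741/32, 4427/32, 135]
L4 α=1/5: [7557/40, 6003/40, 619/5]
L5 α=6/7: [33477/280, 8949/40, 1639/35]
L7 α=3/5: [115797/700, 10929/100, 16403/175]
= [165, 109, 94]

at x=1,y=1 over L1,L2,L3,L4,L5:
L1 α=2/3: [502/3, 242/3, 14]
L2 α=1/2: [404/3, 277/3, 99]
L3 α=1/8: [1633/12, 2461/24, 233/2]
L4 α=5/6: [14653/72, 28501/144, 811/4]
L5 α=1/3: [19765/108, 33397/216, 821/6]
= [183, 155, 137]

(3,0) stack=L1,L2,L3,L4; from [0,0,0]:
+L1 (α=1/4) → [111/2, 8, 33]
+L2 (α=4/5) → [1919/10, 336/5, 469/5]
+L3 (α=1/2) → [2249/20, 348/5, 367/5]
+L4 (α=1/2) → [2929/40, 324/5, 296/5]
rounded: [73, 65, 59]

query (1,0) [L1,L2,L3,L4] — begin 0,0,0
after L1 α=1: [89, 26, 2]
after L2 α=6/7: [1619/7, 962/7, 944/7]
after L3 α=2/3: [801/7, 568/7, 2260/21]
after L4 α=1/2: [943/7, 900/7, 2999/21]
rounded: [135, 129, 143]

(0,0) stack=L1,L2,L3,L4,L8,L9; from [0,0,0]:
L1 α=1/7: [195/7, 1, 41/7]
L2 α=1/2: [307/14, 17, 808/7]
L3 α=1/6: [4223/84, 131/6, 2545/21]
L4 α=2/3: [25223/252, 2159/18, 12289/63]
L8 α=1/4: [30683/336, 2891/24, 16699/84]
L9 α=1/6: [186679/2016, 15871/144, 86771/504]
rounded: [93, 110, 172]


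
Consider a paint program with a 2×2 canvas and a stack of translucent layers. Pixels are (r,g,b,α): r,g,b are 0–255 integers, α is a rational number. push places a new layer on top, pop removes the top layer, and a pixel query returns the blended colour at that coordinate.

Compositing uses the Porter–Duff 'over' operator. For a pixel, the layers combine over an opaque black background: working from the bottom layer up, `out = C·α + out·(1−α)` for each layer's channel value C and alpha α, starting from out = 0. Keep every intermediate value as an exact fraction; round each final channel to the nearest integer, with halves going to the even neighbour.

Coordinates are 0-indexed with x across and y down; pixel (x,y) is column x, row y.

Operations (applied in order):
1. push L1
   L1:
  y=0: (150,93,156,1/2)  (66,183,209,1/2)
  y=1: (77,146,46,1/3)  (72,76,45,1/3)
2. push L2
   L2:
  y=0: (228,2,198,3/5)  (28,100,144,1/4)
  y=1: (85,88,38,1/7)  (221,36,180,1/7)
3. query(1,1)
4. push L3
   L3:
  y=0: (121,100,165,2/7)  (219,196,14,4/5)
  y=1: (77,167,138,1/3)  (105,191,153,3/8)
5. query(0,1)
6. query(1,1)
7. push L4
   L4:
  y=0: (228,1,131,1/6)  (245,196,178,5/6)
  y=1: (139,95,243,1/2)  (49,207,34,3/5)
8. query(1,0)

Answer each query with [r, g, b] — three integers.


query (1,1) [L1,L2] — begin 0,0,0
L1 α=1/3: [24, 76/3, 15]
L2 α=1/7: [365/7, 188/7, 270/7]
→ [52, 27, 39]

at x=0,y=1 over L1,L2,L3:
+L1 (α=1/3) → [77/3, 146/3, 46/3]
+L2 (α=1/7) → [239/7, 380/7, 130/7]
+L3 (α=1/3) → [339/7, 643/7, 1226/21]
→ [48, 92, 58]

query (1,1) [L1,L2,L3] — begin 0,0,0
after L1 α=1/3: [24, 76/3, 15]
after L2 α=1/7: [365/7, 188/7, 270/7]
after L3 α=3/8: [2015/28, 4951/56, 4563/56]
rounded: [72, 88, 81]

at x=1,y=0 over L1,L2,L3,L4:
after L1 α=1/2: [33, 183/2, 209/2]
after L2 α=1/4: [127/4, 749/8, 915/8]
after L3 α=4/5: [3631/20, 7021/40, 1363/40]
after L4 α=5/6: [9377/40, 15407/80, 12321/80]
= [234, 193, 154]


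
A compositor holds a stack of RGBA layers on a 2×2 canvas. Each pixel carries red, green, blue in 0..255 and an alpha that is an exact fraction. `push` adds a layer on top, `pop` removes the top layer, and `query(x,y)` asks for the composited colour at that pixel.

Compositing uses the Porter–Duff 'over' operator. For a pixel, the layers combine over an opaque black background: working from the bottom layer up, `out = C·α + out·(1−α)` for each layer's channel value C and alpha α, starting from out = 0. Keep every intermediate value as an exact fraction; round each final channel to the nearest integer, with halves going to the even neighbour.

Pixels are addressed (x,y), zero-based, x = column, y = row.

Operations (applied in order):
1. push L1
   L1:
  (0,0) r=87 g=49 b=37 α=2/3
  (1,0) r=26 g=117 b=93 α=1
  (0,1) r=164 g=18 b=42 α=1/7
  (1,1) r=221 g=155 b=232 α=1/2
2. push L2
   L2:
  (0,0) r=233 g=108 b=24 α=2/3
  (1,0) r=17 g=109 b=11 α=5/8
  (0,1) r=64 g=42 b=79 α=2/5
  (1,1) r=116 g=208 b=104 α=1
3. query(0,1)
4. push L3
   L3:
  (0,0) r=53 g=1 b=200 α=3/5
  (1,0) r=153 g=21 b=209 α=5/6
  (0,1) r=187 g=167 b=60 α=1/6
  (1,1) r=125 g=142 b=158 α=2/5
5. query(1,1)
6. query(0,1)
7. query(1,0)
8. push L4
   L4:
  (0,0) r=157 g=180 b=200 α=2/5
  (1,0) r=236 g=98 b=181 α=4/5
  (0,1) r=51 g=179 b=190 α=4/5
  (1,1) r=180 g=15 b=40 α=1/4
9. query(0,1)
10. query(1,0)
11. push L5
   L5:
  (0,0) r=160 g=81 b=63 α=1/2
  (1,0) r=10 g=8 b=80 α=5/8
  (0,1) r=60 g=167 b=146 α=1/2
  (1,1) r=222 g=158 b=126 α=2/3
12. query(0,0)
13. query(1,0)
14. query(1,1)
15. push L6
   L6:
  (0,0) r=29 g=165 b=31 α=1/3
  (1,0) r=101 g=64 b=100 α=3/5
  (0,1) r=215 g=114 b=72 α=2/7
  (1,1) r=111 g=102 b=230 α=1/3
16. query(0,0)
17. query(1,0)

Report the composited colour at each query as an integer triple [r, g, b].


at x=0,y=1 over L1,L2:
+L1 (α=1/7) → [164/7, 18/7, 6]
+L2 (α=2/5) → [1388/35, 642/35, 176/5]
→ [40, 18, 35]

at x=1,y=1 over L1,L2,L3:
L1 α=1/2: [221/2, 155/2, 116]
L2 α=1: [116, 208, 104]
L3 α=2/5: [598/5, 908/5, 628/5]
→ [120, 182, 126]

at x=0,y=1 over L1,L2,L3:
after L1 α=1/7: [164/7, 18/7, 6]
after L2 α=2/5: [1388/35, 642/35, 176/5]
after L3 α=1/6: [899/14, 1811/42, 118/3]
→ [64, 43, 39]

(1,0) stack=L1,L2,L3; from [0,0,0]:
after L1 α=1: [26, 117, 93]
after L2 α=5/8: [163/8, 112, 167/4]
after L3 α=5/6: [6283/48, 217/6, 1449/8]
= [131, 36, 181]

query (0,1) [L1,L2,L3,L4] — begin 0,0,0
after L1 α=1/7: [164/7, 18/7, 6]
after L2 α=2/5: [1388/35, 642/35, 176/5]
after L3 α=1/6: [899/14, 1811/42, 118/3]
after L4 α=4/5: [751/14, 31883/210, 2398/15]
= [54, 152, 160]

at x=1,y=0 over L1,L2,L3,L4:
L1 α=1: [26, 117, 93]
L2 α=5/8: [163/8, 112, 167/4]
L3 α=5/6: [6283/48, 217/6, 1449/8]
L4 α=4/5: [10319/48, 2569/30, 7241/40]
rounded: [215, 86, 181]

query (0,0) [L1,L2,L3,L4,L5] — begin 0,0,0
+L1 (α=2/3) → [58, 98/3, 74/3]
+L2 (α=2/3) → [524/3, 746/9, 218/9]
+L3 (α=3/5) → [305/3, 1519/45, 5836/45]
+L4 (α=2/5) → [619/5, 6919/75, 11836/75]
+L5 (α=1/2) → [1419/10, 6497/75, 16561/150]
= [142, 87, 110]

query (1,0) [L1,L2,L3,L4,L5] — begin 0,0,0
after L1 α=1: [26, 117, 93]
after L2 α=5/8: [163/8, 112, 167/4]
after L3 α=5/6: [6283/48, 217/6, 1449/8]
after L4 α=4/5: [10319/48, 2569/30, 7241/40]
after L5 α=5/8: [11119/128, 2969/80, 37723/320]
rounded: [87, 37, 118]

at x=1,y=1 over L1,L2,L3,L4,L5:
+L1 (α=1/2) → [221/2, 155/2, 116]
+L2 (α=1) → [116, 208, 104]
+L3 (α=2/5) → [598/5, 908/5, 628/5]
+L4 (α=1/4) → [1347/10, 2799/20, 521/5]
+L5 (α=2/3) → [1929/10, 9119/60, 1781/15]
= [193, 152, 119]

at x=0,y=0 over L1,L2,L3,L4,L5,L6:
+L1 (α=2/3) → [58, 98/3, 74/3]
+L2 (α=2/3) → [524/3, 746/9, 218/9]
+L3 (α=3/5) → [305/3, 1519/45, 5836/45]
+L4 (α=2/5) → [619/5, 6919/75, 11836/75]
+L5 (α=1/2) → [1419/10, 6497/75, 16561/150]
+L6 (α=1/3) → [1564/15, 25369/225, 18886/225]
= [104, 113, 84]

query (1,0) [L1,L2,L3,L4,L5,L6] — begin 0,0,0
L1 α=1: [26, 117, 93]
L2 α=5/8: [163/8, 112, 167/4]
L3 α=5/6: [6283/48, 217/6, 1449/8]
L4 α=4/5: [10319/48, 2569/30, 7241/40]
L5 α=5/8: [11119/128, 2969/80, 37723/320]
L6 α=3/5: [30511/320, 10649/200, 85723/800]
→ [95, 53, 107]
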